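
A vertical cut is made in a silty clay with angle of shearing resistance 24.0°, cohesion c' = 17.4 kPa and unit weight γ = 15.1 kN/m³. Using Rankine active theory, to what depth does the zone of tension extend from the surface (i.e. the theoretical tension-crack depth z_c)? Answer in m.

K_a = tan²(45° − 24.0°/2) = 0.4217; √K_a = 0.6494.
The active pressure is zero where K_a γ z = 2c√K_a, so z_c = 2c/(γ√K_a) = 2×17.4/(15.1×0.6494) = 3.549 m.

3.55 m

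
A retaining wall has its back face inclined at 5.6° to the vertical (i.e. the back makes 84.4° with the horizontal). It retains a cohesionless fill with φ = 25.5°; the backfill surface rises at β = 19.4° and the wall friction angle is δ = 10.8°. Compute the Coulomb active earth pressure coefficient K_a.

0.586

K_a = sin²(α+φ) / [sin²α · sin(α−δ) · (1 + √{sin(φ+δ)sin(φ−β) / (sin(α−δ)sin(α+β))})²].
With α = 84.4°, φ = 25.5°, δ = 10.8°, β = 19.4°: K_a = 0.5862.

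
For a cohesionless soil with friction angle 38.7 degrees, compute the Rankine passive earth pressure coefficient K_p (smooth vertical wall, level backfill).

K_p = (1 + sin φ)/(1 − sin φ) = tan²(45° + 38.7°/2) = 4.337.

4.34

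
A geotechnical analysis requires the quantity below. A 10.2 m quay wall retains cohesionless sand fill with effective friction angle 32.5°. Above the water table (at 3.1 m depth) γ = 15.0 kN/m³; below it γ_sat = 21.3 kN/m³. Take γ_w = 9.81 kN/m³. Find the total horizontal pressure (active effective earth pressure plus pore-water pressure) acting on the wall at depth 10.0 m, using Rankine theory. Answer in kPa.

K_a = (1 − sin φ)/(1 + sin φ) = 0.3010.
γ' = 21.3 − 9.81 = 11.49 kN/m³.
Effective vertical stress at 10.0 m: σ'_v = 15.0×3.1 + 11.49×6.90 = 125.8 kPa.
σ'_h = K_a σ'_v = 0.3010 × 125.8 = 37.86 kPa; u = γ_w × 6.90 = 67.69 kPa.
Total σ_h = 37.86 + 67.69 = 105.5 kPa.

106 kPa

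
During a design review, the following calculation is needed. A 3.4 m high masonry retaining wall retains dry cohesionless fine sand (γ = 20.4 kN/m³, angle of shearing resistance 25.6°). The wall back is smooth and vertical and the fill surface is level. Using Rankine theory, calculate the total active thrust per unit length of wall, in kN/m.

K_a = tan²(45° − φ/2) = 0.3966.
P_a = ½ K_a γ H² = 0.5 × 0.3966 × 20.4 × 3.4² = 46.76 kN/m.

46.8 kN/m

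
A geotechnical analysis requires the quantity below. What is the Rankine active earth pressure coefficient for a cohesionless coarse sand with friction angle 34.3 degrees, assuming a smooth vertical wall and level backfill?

K_a = tan²(45° − φ/2) = tan²(27.85°) = 0.2792.

0.279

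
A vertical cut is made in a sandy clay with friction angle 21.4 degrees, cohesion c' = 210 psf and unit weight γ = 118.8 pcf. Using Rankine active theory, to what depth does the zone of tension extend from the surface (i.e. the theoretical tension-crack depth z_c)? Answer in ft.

K_a = tan²(45° − 21.4°/2) = 0.4653; √K_a = 0.6822.
The active pressure is zero where K_a γ z = 2c√K_a, so z_c = 2c/(γ√K_a) = 2×210/(118.8×0.6822) = 5.183 ft.

5.18 ft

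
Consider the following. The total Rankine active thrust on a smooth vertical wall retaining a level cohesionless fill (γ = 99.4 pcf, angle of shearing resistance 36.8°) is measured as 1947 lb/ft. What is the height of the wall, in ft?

12.5 ft

K_a = 0.2508. P_a = ½ K_a γ H² ⇒ H = √(2P_a/(K_a γ)).
H = √(2×1947/(0.2508×99.4)) = 12.50 ft.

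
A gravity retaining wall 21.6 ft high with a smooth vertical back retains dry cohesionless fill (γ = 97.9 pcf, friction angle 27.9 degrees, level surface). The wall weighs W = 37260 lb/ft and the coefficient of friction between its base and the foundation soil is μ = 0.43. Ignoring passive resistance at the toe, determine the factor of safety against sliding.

1.94

K_a = tan²(45° − 27.9°/2) = 0.3625.
P_a = ½K_aγH² = 0.5×0.3625×97.9×21.6² = 8278 lb/ft, acting at H/3 = 7.200 ft above the base.
FS_sliding = μW / P_a = 0.43×37260 / 8278 = 1.935.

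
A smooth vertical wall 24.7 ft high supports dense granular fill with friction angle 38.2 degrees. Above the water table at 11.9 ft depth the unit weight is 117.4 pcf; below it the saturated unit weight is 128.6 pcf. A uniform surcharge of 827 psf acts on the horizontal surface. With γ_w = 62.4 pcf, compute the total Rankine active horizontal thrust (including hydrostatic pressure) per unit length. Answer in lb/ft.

17400 lb/ft

K_a = tan²(45° − φ/2) = 0.2358.
γ' = 128.6 − 62.4 = 66.20 pcf. h₂ = H − d_w = 12.8 ft.
σ'_h: at surface K_a·q = 195.0; at WT K_a(q+γd_w) = 524.4; at base K_a(q+γd_w+γ'h₂) = 724.2 psf.
P₁ = ½(195.0+524.4)×11.9 = 4280; P₂ = ½(524.4+724.2)×12.8 = 7991; P_w = ½γ_w h₂² = 5112.
Total = 4280+7991+5112 = 17380 lb/ft.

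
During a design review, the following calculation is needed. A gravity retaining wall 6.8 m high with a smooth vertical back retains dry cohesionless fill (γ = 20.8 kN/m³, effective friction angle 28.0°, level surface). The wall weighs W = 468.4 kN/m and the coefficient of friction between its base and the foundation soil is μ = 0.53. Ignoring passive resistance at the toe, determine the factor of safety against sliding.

K_a = tan²(45° − 28.0°/2) = 0.3610.
P_a = ½K_aγH² = 0.5×0.3610×20.8×6.8² = 173.6 kN/m, acting at H/3 = 2.267 m above the base.
FS_sliding = μW / P_a = 0.53×468.4 / 173.6 = 1.430.

1.43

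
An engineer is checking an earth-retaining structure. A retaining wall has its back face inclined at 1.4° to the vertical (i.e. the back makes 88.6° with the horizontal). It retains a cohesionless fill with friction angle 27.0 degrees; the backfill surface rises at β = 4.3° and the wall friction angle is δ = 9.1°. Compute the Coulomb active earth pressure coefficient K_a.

K_a = sin²(α+φ) / [sin²α · sin(α−δ) · (1 + √{sin(φ+δ)sin(φ−β) / (sin(α−δ)sin(α+β))})²].
With α = 88.6°, φ = 27.0°, δ = 9.1°, β = 4.3°: K_a = 0.3772.

0.377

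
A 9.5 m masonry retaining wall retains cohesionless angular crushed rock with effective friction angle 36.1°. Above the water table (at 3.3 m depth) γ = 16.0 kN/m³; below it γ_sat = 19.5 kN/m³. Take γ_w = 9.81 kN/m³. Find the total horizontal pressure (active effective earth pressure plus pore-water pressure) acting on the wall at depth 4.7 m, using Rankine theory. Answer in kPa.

K_a = (1 − sin φ)/(1 + sin φ) = 0.2585.
γ' = 19.5 − 9.81 = 9.690 kN/m³.
Effective vertical stress at 4.7 m: σ'_v = 16.0×3.3 + 9.690×1.40 = 66.37 kPa.
σ'_h = K_a σ'_v = 0.2585 × 66.37 = 17.16 kPa; u = γ_w × 1.40 = 13.73 kPa.
Total σ_h = 17.16 + 13.73 = 30.89 kPa.

30.9 kPa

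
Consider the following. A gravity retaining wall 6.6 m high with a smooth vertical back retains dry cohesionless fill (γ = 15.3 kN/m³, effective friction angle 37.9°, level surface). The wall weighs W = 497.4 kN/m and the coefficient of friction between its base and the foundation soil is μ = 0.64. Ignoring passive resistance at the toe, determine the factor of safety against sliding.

K_a = tan²(45° − 37.9°/2) = 0.2389.
P_a = ½K_aγH² = 0.5×0.2389×15.3×6.6² = 79.62 kN/m, acting at H/3 = 2.200 m above the base.
FS_sliding = μW / P_a = 0.64×497.4 / 79.62 = 3.998.

4.00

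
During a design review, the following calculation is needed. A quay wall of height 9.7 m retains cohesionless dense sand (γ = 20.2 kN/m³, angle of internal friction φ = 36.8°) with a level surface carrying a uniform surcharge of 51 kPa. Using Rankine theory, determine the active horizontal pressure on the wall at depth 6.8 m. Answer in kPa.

K_a = (1 − sin φ)/(1 + sin φ) = 0.2508.
σ_v = γz + q = 20.2 × 6.8 + 51 = 188.4 kPa.
σ_h = K_a σ_v = 0.2508 × 188.4 = 47.23 kPa.

47.2 kPa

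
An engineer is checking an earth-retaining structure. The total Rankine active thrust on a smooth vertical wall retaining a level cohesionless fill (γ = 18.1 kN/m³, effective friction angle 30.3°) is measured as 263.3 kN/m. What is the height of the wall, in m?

K_a = 0.3293. P_a = ½ K_a γ H² ⇒ H = √(2P_a/(K_a γ)).
H = √(2×263.3/(0.3293×18.1)) = 9.399 m.

9.40 m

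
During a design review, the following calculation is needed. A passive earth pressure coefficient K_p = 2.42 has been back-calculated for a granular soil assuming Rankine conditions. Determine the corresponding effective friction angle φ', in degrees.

24.5°

K_p = (1+sin φ)/(1−sin φ) ⇒ sin φ = (K_p − 1)/(K_p + 1) = 0.4152.
φ = arcsin(0.4152) = 24.53°.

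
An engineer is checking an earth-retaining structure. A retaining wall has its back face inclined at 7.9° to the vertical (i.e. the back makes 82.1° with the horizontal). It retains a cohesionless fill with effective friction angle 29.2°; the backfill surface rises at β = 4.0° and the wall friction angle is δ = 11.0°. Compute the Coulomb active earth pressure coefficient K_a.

K_a = sin²(α+φ) / [sin²α · sin(α−δ) · (1 + √{sin(φ+δ)sin(φ−β) / (sin(α−δ)sin(α+β))})²].
With α = 82.1°, φ = 29.2°, δ = 11.0°, β = 4.0°: K_a = 0.3945.

0.395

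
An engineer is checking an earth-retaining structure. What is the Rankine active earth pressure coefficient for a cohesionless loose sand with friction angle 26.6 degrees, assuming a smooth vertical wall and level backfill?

K_a = (1 − sin φ)/(1 + sin φ) = (1 − sin 26.6°)/(1 + sin 26.6°) = 0.3814.

0.381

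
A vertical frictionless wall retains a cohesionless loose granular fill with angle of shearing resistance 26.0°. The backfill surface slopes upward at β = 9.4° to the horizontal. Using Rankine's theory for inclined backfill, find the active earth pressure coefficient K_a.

K_a = cos β · (cos β − √(cos²β − cos²φ)) / (cos β + √(cos²β − cos²φ)).
cos β = 0.9866, cos φ = 0.8988, √(cos²β − cos²φ) = 0.4068.
K_a = 0.9866 × (0.9866 − 0.4068)/(0.9866 + 0.4068) = 0.4105.

0.410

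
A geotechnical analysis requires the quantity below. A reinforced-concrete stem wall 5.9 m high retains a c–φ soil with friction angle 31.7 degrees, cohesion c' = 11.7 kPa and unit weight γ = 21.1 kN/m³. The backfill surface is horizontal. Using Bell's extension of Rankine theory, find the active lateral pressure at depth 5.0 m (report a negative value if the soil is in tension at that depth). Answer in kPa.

19.8 kPa

K_a = (1 − sin φ)/(1 + sin φ) = 0.3111.
σ_a = K_a γ z − 2c√K_a = 0.3111×21.1×5.0 − 2×11.7×0.5577 = 19.77 kPa.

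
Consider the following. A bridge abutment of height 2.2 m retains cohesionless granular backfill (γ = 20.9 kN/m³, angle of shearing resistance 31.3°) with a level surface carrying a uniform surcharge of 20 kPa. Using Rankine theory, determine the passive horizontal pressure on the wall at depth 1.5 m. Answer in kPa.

162 kPa

K_p = (1 + sin φ)/(1 − sin φ) = 3.162.
σ_v = γz + q = 20.9 × 1.5 + 20 = 51.35 kPa.
σ_h = K_p σ_v = 3.162 × 51.35 = 162.4 kPa.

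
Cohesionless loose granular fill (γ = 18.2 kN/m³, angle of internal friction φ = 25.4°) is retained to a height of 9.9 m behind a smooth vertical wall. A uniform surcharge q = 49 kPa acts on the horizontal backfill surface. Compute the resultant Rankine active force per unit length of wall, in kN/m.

550 kN/m

K_a = tan²(45° − φ/2) = 0.3996.
Soil triangle: ½ K_a γ H² = 0.5×0.3996×18.2×9.9² = 356.4 kN/m.
Surcharge rectangle: K_a q H = 0.3996×49×9.9 = 193.9 kN/m.
Total = 356.4 + 193.9 = 550.3 kN/m.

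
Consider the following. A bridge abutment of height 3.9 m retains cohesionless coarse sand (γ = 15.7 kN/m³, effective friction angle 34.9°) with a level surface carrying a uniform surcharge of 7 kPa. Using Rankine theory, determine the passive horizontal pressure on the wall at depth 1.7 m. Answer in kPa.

124 kPa

K_p = (1 + sin φ)/(1 − sin φ) = 3.674.
σ_v = γz + q = 15.7 × 1.7 + 7 = 33.69 kPa.
σ_h = K_p σ_v = 3.674 × 33.69 = 123.8 kPa.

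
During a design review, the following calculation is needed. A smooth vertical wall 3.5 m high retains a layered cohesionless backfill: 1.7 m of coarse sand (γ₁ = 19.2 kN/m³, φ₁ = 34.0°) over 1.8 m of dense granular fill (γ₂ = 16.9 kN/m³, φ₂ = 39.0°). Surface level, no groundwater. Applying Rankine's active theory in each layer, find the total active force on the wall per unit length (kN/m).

K_a1 = tan²(45°−34.0°/2) = 0.2827; K_a2 = tan²(45°−39.0°/2) = 0.2275.
Layer 1: σ at base = K_a1 γ₁ h₁ = 9.228 kPa; P₁ = ½×9.228×1.7 = 7.844.
Layer 2: σ_v at top = γ₁h₁ = 32.64; σ_h top = K_a2×32.64 = 7.426; σ_h base = K_a2×(32.64+16.9×1.8) = 14.35.
P₂ = ½(7.426+14.35)×1.8 = 19.60. Total P_a = 7.844+19.60 = 27.44 kN/m.

27.4 kN/m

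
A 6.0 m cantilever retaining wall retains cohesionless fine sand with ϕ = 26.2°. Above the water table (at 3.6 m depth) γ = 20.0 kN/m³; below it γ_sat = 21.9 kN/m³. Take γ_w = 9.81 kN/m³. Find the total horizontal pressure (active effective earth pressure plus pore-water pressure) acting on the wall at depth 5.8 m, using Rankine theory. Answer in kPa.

59.8 kPa

K_a = (1 − sin φ)/(1 + sin φ) = 0.3874.
γ' = 21.9 − 9.81 = 12.09 kN/m³.
Effective vertical stress at 5.8 m: σ'_v = 20.0×3.6 + 12.09×2.20 = 98.60 kPa.
σ'_h = K_a σ'_v = 0.3874 × 98.60 = 38.20 kPa; u = γ_w × 2.20 = 21.58 kPa.
Total σ_h = 38.20 + 21.58 = 59.78 kPa.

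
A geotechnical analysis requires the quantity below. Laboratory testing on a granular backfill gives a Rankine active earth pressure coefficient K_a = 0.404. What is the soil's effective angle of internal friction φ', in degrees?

25.1°

K_a = tan²(45° − φ/2) ⇒ 45° − φ/2 = arctan(√0.404) = 32.44°.
φ = 2(45° − 32.44°) = 25.12°.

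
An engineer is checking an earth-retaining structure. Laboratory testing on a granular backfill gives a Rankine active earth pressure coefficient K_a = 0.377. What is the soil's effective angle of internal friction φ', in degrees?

26.9°

K_a = tan²(45° − φ/2) ⇒ 45° − φ/2 = arctan(√0.377) = 31.55°.
φ = 2(45° − 31.55°) = 26.90°.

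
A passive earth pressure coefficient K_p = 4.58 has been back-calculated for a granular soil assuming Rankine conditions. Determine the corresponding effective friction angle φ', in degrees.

K_p = (1+sin φ)/(1−sin φ) ⇒ sin φ = (K_p − 1)/(K_p + 1) = 0.6416.
φ = arcsin(0.6416) = 39.91°.

39.9°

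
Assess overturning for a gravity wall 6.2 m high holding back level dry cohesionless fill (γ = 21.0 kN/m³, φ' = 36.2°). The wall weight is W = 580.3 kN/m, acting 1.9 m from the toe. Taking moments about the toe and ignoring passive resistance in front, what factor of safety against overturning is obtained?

5.14

K_a = tan²(45° − 36.2°/2) = 0.2574.
P_a = ½K_aγH² = 0.5×0.2574×21.0×6.2² = 103.9 kN/m, acting at H/3 = 2.067 m above the base.
Overturning moment M_o = P_a × H/3 = 103.9 × 2.067 = 214.7.
Resisting moment M_r = W × 1.9 = 580.3 × 1.9 = 1103.
FS_overturning = M_r/M_o = 1103/214.7 = 5.136.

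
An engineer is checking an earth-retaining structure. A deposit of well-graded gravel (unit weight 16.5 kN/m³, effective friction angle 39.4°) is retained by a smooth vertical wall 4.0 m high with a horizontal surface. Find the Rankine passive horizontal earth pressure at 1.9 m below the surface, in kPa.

K_p = (1 + sin φ)/(1 − sin φ) = 4.475.
σ_h = K_p γ z = 4.475 × 16.5 × 1.9 = 140.3 kPa.

140 kPa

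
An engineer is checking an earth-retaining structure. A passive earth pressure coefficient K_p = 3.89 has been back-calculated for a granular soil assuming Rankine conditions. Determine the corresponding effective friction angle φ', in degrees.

36.2°

K_p = (1+sin φ)/(1−sin φ) ⇒ sin φ = (K_p − 1)/(K_p + 1) = 0.5910.
φ = arcsin(0.5910) = 36.23°.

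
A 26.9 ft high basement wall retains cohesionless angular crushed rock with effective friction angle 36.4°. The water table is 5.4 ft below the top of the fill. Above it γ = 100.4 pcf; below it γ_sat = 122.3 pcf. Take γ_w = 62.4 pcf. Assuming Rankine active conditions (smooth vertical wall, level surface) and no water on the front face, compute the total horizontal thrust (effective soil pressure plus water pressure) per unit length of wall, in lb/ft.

21300 lb/ft

K_a = tan²(45° − φ/2) = 0.2552.
γ' = 122.3 − 62.4 = 59.90 pcf. Depth below WT = 21.5 ft.
σ'_h at WT = K_a γ d_w = 138.3 psf; at base = 138.3 + K_a γ' × 21.5 = 467.0 psf.
P₁ (0–5.4 ft) = ½×138.3×5.4 = 373.5. P₂ (5.4–26.9 ft) = ½(138.3+467.0)×21.5 = 6507.
P_w = ½ γ_w h₂² = 0.5×62.4×21.5² = 14420. Total = 373.5+6507+14420 = 21300 lb/ft.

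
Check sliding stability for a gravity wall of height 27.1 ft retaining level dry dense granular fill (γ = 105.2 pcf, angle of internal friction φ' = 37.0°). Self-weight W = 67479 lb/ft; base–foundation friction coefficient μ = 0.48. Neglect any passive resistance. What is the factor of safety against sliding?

3.37

K_a = tan²(45° − 37.0°/2) = 0.2486.
P_a = ½K_aγH² = 0.5×0.2486×105.2×27.1² = 9603 lb/ft, acting at H/3 = 9.033 ft above the base.
FS_sliding = μW / P_a = 0.48×67479 / 9603 = 3.373.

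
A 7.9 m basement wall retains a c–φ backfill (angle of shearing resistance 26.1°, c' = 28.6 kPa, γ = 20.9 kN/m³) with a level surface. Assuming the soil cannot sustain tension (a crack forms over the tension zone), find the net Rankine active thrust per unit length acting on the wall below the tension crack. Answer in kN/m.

K_a = 0.3889; √K_a = 0.6237.
Tension-crack depth z_c = 2c/(γ√K_a) = 2×28.6/(20.9×0.6237) = 4.388 m.
σ_a at base = K_a γ H − 2c√K_a = 0.3889×20.9×7.9 − 2×28.6×0.6237 = 28.55 kPa.
P_a = ½ × 28.55 × (H − z_c) = 0.5×28.55×3.512 = 50.12 kN/m.

50.1 kN/m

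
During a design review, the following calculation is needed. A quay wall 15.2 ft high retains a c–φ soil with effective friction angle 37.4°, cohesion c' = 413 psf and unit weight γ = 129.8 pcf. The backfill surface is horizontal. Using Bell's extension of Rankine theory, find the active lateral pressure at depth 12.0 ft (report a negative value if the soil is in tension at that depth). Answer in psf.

K_a = (1 − sin φ)/(1 + sin φ) = 0.2443.
σ_a = K_a γ z − 2c√K_a = 0.2443×129.8×12.0 − 2×413×0.4942 = -27.77 psf.

-27.8 psf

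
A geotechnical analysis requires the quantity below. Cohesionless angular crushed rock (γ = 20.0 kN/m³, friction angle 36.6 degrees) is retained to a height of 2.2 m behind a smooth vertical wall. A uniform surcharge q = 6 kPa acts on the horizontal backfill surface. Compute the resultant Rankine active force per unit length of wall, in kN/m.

K_a = tan²(45° − φ/2) = 0.2530.
Soil triangle: ½ K_a γ H² = 0.5×0.2530×20.0×2.2² = 12.24 kN/m.
Surcharge rectangle: K_a q H = 0.2530×6×2.2 = 3.339 kN/m.
Total = 12.24 + 3.339 = 15.58 kN/m.

15.6 kN/m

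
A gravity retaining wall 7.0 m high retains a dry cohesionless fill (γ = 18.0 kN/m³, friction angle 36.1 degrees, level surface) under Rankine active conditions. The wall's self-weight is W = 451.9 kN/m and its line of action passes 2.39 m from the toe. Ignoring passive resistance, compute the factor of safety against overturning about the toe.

4.06

K_a = tan²(45° − 36.1°/2) = 0.2585.
P_a = ½K_aγH² = 0.5×0.2585×18.0×7.0² = 114.0 kN/m, acting at H/3 = 2.333 m above the base.
Overturning moment M_o = P_a × H/3 = 114.0 × 2.333 = 266.0.
Resisting moment M_r = W × 2.39 = 451.9 × 2.39 = 1080.
FS_overturning = M_r/M_o = 1080/266.0 = 4.060.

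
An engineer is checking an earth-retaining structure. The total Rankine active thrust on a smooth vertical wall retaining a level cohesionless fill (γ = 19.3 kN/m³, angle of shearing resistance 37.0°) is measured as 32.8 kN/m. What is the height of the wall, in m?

3.70 m

K_a = 0.2486. P_a = ½ K_a γ H² ⇒ H = √(2P_a/(K_a γ)).
H = √(2×32.8/(0.2486×19.3)) = 3.698 m.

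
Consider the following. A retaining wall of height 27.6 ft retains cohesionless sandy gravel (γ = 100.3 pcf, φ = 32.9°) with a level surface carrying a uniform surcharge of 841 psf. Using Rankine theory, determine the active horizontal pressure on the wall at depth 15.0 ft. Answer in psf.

K_a = (1 − sin φ)/(1 + sin φ) = 0.2960.
σ_v = γz + q = 100.3 × 15.0 + 841 = 2346 psf.
σ_h = K_a σ_v = 0.2960 × 2346 = 694.3 psf.

694 psf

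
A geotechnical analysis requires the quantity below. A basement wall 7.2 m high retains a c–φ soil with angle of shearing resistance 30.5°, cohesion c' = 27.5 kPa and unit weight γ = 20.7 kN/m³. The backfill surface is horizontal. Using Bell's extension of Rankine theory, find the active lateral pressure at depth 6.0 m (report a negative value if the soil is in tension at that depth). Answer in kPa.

K_a = (1 − sin φ)/(1 + sin φ) = 0.3267.
σ_a = K_a γ z − 2c√K_a = 0.3267×20.7×6.0 − 2×27.5×0.5715 = 9.137 kPa.

9.14 kPa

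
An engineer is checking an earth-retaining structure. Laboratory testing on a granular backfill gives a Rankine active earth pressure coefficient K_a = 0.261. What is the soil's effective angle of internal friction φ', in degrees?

K_a = tan²(45° − φ/2) ⇒ 45° − φ/2 = arctan(√0.261) = 27.06°.
φ = 2(45° − 27.06°) = 35.88°.

35.9°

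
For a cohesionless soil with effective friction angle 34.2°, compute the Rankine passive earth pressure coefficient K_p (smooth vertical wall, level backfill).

3.57

K_p = (1 + sin φ)/(1 − sin φ) = tan²(45° + 34.2°/2) = 3.567.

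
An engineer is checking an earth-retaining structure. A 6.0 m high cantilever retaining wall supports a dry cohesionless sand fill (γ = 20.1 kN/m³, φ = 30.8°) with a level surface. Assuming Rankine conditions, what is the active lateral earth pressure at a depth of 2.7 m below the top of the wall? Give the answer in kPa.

17.5 kPa

K_a = (1 − sin φ)/(1 + sin φ) = 0.3227.
σ_h = K_a γ z = 0.3227 × 20.1 × 2.7 = 17.51 kPa.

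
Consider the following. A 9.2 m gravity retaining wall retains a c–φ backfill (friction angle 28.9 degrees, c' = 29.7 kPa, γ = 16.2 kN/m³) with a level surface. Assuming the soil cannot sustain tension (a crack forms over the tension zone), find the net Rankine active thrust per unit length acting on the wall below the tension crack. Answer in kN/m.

K_a = 0.3484; √K_a = 0.5902.
Tension-crack depth z_c = 2c/(γ√K_a) = 2×29.7/(16.2×0.5902) = 6.212 m.
σ_a at base = K_a γ H − 2c√K_a = 0.3484×16.2×9.2 − 2×29.7×0.5902 = 16.86 kPa.
P_a = ½ × 16.86 × (H − z_c) = 0.5×16.86×2.988 = 25.19 kN/m.

25.2 kN/m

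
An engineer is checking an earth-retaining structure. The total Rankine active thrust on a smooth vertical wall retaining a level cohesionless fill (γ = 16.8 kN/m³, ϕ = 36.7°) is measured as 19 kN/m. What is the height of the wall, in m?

K_a = 0.2519. P_a = ½ K_a γ H² ⇒ H = √(2P_a/(K_a γ)).
H = √(2×19/(0.2519×16.8)) = 2.997 m.

3.00 m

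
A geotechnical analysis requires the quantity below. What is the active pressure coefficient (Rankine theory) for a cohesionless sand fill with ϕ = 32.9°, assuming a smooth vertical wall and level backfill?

0.296

K_a = tan²(45° − φ/2) = tan²(28.55°) = 0.2960.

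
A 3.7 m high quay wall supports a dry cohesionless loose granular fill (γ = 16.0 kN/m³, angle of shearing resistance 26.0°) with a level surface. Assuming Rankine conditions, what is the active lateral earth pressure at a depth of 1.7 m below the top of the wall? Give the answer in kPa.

K_a = (1 − sin φ)/(1 + sin φ) = 0.3905.
σ_h = K_a γ z = 0.3905 × 16.0 × 1.7 = 10.62 kPa.

10.6 kPa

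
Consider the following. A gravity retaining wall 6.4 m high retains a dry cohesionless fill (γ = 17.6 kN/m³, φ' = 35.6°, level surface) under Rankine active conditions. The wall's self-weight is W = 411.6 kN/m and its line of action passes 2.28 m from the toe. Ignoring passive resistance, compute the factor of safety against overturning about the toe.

K_a = tan²(45° − 35.6°/2) = 0.2641.
P_a = ½K_aγH² = 0.5×0.2641×17.6×6.4² = 95.20 kN/m, acting at H/3 = 2.133 m above the base.
Overturning moment M_o = P_a × H/3 = 95.20 × 2.133 = 203.1.
Resisting moment M_r = W × 2.28 = 411.6 × 2.28 = 938.4.
FS_overturning = M_r/M_o = 938.4/203.1 = 4.621.

4.62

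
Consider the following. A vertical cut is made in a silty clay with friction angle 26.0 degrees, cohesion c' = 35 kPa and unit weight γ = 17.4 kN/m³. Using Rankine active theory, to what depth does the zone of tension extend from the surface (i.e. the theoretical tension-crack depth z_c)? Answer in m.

K_a = tan²(45° − 26.0°/2) = 0.3905; √K_a = 0.6249.
The active pressure is zero where K_a γ z = 2c√K_a, so z_c = 2c/(γ√K_a) = 2×35/(17.4×0.6249) = 6.438 m.

6.44 m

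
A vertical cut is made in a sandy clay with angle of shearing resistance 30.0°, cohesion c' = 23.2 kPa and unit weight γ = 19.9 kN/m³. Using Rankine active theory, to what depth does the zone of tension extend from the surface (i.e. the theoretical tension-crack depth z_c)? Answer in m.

K_a = tan²(45° − 30.0°/2) = 0.3333; √K_a = 0.5774.
The active pressure is zero where K_a γ z = 2c√K_a, so z_c = 2c/(γ√K_a) = 2×23.2/(19.9×0.5774) = 4.039 m.

4.04 m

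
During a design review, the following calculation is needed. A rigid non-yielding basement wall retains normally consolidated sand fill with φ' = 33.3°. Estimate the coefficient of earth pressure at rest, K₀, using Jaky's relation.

0.451

K₀ = 1 − sin φ' = 1 − sin 33.3° = 0.4510.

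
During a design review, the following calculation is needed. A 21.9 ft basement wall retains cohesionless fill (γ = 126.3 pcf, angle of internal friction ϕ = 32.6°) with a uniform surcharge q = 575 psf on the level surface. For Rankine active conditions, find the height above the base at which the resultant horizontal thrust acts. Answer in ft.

K_a = 0.2997.
Triangular part P₁ = ½K_aγH² = 9078 at H/3 = 7.300 ft; rectangular part P₂ = K_a q H = 3774 at H/2 = 10.95 ft.
ȳ = (P₁·7.300 + P₂·10.95)/(P₁+P₂) = 8.372 ft.

8.37 ft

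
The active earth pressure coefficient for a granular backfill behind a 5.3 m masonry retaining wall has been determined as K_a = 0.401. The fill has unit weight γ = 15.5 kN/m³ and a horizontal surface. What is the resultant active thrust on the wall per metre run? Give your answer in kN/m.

87.3 kN/m

P = ½ K_a γ H² = 0.5 × 0.401 × 15.5 × 5.3² = 87.30 kN/m.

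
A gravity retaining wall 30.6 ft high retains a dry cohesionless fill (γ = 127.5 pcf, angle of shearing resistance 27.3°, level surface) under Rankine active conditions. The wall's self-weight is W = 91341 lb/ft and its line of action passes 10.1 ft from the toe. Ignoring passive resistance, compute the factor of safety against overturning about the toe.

4.08

K_a = tan²(45° − 27.3°/2) = 0.3711.
P_a = ½K_aγH² = 0.5×0.3711×127.5×30.6² = 22150 lb/ft, acting at H/3 = 10.20 ft above the base.
Overturning moment M_o = P_a × H/3 = 22150 × 10.20 = 226000.
Resisting moment M_r = W × 10.1 = 91341 × 10.1 = 922500.
FS_overturning = M_r/M_o = 922500/226000 = 4.083.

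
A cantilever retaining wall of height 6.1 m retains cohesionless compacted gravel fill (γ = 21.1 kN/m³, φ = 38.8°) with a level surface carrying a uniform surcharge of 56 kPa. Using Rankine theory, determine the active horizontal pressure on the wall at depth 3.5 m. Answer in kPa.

K_a = (1 − sin φ)/(1 + sin φ) = 0.2296.
σ_v = γz + q = 21.1 × 3.5 + 56 = 129.9 kPa.
σ_h = K_a σ_v = 0.2296 × 129.9 = 29.81 kPa.

29.8 kPa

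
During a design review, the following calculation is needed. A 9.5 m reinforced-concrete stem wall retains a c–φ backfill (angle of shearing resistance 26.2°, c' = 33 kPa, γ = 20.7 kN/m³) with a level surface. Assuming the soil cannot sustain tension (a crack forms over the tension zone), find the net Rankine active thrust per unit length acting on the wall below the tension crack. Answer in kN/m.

76.8 kN/m

K_a = 0.3874; √K_a = 0.6224.
Tension-crack depth z_c = 2c/(γ√K_a) = 2×33/(20.7×0.6224) = 5.122 m.
σ_a at base = K_a γ H − 2c√K_a = 0.3874×20.7×9.5 − 2×33×0.6224 = 35.11 kPa.
P_a = ½ × 35.11 × (H − z_c) = 0.5×35.11×4.378 = 76.85 kN/m.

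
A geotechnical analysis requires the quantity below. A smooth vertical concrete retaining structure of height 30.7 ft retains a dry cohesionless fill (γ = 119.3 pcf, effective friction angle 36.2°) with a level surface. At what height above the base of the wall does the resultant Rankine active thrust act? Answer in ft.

K_a = 0.2574.
The pressure distribution is triangular, so the resultant acts at H/3 above the base = 30.7/3 = 10.23 ft.

10.2 ft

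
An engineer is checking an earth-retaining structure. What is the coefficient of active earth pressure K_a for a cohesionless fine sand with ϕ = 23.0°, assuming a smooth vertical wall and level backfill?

0.438

K_a = tan²(45° − φ/2) = tan²(33.50°) = 0.4381.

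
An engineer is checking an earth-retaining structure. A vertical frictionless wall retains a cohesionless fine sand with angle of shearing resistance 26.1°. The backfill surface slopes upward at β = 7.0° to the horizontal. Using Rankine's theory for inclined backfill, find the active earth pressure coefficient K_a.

0.400

K_a = cos β · (cos β − √(cos²β − cos²φ)) / (cos β + √(cos²β − cos²φ)).
cos β = 0.9925, cos φ = 0.8980, √(cos²β − cos²φ) = 0.4227.
K_a = 0.9925 × (0.9925 − 0.4227)/(0.9925 + 0.4227) = 0.3996.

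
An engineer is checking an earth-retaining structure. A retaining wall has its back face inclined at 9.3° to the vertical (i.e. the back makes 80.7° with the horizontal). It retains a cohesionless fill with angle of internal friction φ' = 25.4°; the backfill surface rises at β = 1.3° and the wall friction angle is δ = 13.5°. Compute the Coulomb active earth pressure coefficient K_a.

K_a = sin²(α+φ) / [sin²α · sin(α−δ) · (1 + √{sin(φ+δ)sin(φ−β) / (sin(α−δ)sin(α+β))})²].
With α = 80.7°, φ = 25.4°, δ = 13.5°, β = 1.3°: K_a = 0.4392.

0.439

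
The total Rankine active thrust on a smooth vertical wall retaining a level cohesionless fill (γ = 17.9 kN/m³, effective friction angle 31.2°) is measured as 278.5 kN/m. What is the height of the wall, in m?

9.90 m

K_a = 0.3175. P_a = ½ K_a γ H² ⇒ H = √(2P_a/(K_a γ)).
H = √(2×278.5/(0.3175×17.9)) = 9.900 m.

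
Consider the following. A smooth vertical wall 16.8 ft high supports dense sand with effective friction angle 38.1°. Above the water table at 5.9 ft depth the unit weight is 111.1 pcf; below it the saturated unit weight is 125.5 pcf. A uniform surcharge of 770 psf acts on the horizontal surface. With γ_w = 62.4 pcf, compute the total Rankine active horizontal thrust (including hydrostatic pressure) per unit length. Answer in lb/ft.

9810 lb/ft

K_a = tan²(45° − φ/2) = 0.2368.
γ' = 125.5 − 62.4 = 63.10 pcf. h₂ = H − d_w = 10.9 ft.
σ'_h: at surface K_a·q = 182.4; at WT K_a(q+γd_w) = 337.6; at base K_a(q+γd_w+γ'h₂) = 500.5 psf.
P₁ = ½(182.4+337.6)×5.9 = 1534; P₂ = ½(337.6+500.5)×10.9 = 4568; P_w = ½γ_w h₂² = 3707.
Total = 1534+4568+3707 = 9808 lb/ft.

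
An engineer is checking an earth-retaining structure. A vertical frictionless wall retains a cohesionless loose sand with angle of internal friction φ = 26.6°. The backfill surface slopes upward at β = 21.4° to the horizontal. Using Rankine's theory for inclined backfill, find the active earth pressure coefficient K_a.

K_a = cos β · (cos β − √(cos²β − cos²φ)) / (cos β + √(cos²β − cos²φ)).
cos β = 0.9311, cos φ = 0.8942, √(cos²β − cos²φ) = 0.2595.
K_a = 0.9311 × (0.9311 − 0.2595)/(0.9311 + 0.2595) = 0.5251.

0.525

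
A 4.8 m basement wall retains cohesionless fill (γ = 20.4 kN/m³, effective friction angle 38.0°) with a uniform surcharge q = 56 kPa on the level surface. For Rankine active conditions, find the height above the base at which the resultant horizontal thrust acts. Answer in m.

K_a = 0.2379.
Triangular part P₁ = ½K_aγH² = 55.90 at H/3 = 1.600 m; rectangular part P₂ = K_a q H = 63.94 at H/2 = 2.400 m.
ȳ = (P₁·1.600 + P₂·2.400)/(P₁+P₂) = 2.027 m.

2.03 m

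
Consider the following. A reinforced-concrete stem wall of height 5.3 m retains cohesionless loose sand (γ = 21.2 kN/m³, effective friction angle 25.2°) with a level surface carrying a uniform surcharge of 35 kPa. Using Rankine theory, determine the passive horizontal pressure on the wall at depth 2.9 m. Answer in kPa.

K_p = (1 + sin φ)/(1 − sin φ) = 2.483.
σ_v = γz + q = 21.2 × 2.9 + 35 = 96.48 kPa.
σ_h = K_p σ_v = 2.483 × 96.48 = 239.6 kPa.

240 kPa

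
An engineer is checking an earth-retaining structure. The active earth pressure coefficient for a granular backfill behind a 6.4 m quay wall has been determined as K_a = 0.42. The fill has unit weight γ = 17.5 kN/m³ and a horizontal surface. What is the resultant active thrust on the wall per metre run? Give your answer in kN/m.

151 kN/m

P = ½ K_a γ H² = 0.5 × 0.42 × 17.5 × 6.4² = 150.5 kN/m.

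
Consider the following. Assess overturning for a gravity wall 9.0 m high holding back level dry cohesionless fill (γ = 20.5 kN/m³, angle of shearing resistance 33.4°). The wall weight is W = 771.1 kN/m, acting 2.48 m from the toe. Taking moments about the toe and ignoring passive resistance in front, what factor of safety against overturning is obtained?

K_a = tan²(45° − 33.4°/2) = 0.2899.
P_a = ½K_aγH² = 0.5×0.2899×20.5×9.0² = 240.7 kN/m, acting at H/3 = 3.000 m above the base.
Overturning moment M_o = P_a × H/3 = 240.7 × 3.000 = 722.1.
Resisting moment M_r = W × 2.48 = 771.1 × 2.48 = 1912.
FS_overturning = M_r/M_o = 1912/722.1 = 2.648.

2.65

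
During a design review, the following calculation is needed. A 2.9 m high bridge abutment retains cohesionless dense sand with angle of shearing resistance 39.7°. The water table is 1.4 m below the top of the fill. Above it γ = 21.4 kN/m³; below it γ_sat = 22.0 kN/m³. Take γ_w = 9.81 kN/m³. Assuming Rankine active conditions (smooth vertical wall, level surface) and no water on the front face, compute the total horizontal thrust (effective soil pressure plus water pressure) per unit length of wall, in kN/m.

28.6 kN/m

K_a = tan²(45° − φ/2) = 0.2204.
γ' = 22.0 − 9.81 = 12.19 kN/m³. Depth below WT = 1.5 m.
σ'_h at WT = K_a γ d_w = 6.604 kPa; at base = 6.604 + K_a γ' × 1.5 = 10.63 kPa.
P₁ (0–1.4 m) = ½×6.604×1.4 = 4.623. P₂ (1.4–2.9 m) = ½(6.604+10.63)×1.5 = 12.93.
P_w = ½ γ_w h₂² = 0.5×9.81×1.5² = 11.04. Total = 4.623+12.93+11.04 = 28.59 kN/m.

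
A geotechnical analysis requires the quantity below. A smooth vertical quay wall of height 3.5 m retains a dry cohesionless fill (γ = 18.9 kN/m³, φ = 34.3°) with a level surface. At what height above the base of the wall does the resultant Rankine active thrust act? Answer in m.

K_a = 0.2792.
The pressure distribution is triangular, so the resultant acts at H/3 above the base = 3.5/3 = 1.167 m.

1.17 m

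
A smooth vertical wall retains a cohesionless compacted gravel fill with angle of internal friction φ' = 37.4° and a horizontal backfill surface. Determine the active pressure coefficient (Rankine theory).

0.244

K_a = (1 − sin φ)/(1 + sin φ) = (1 − sin 37.4°)/(1 + sin 37.4°) = 0.2443.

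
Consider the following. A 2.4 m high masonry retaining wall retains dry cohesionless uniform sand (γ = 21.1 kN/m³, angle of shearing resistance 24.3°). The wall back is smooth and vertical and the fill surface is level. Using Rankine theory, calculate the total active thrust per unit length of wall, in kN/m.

K_a = tan²(45° − φ/2) = 0.4169.
P_a = ½ K_a γ H² = 0.5 × 0.4169 × 21.1 × 2.4² = 25.34 kN/m.

25.3 kN/m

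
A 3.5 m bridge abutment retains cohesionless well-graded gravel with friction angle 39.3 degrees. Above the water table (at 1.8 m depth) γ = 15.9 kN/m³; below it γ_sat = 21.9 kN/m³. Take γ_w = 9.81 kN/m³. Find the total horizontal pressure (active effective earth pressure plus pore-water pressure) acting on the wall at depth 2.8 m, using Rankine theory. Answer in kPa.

18.9 kPa

K_a = (1 − sin φ)/(1 + sin φ) = 0.2245.
γ' = 21.9 − 9.81 = 12.09 kN/m³.
Effective vertical stress at 2.8 m: σ'_v = 15.9×1.8 + 12.09×1.000 = 40.71 kPa.
σ'_h = K_a σ'_v = 0.2245 × 40.71 = 9.138 kPa; u = γ_w × 1.000 = 9.810 kPa.
Total σ_h = 9.138 + 9.810 = 18.95 kPa.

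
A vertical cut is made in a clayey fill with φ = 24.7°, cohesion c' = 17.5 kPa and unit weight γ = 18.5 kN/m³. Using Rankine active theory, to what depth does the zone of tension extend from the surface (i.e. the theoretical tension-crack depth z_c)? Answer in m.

2.95 m

K_a = tan²(45° − 24.7°/2) = 0.4106; √K_a = 0.6408.
The active pressure is zero where K_a γ z = 2c√K_a, so z_c = 2c/(γ√K_a) = 2×17.5/(18.5×0.6408) = 2.953 m.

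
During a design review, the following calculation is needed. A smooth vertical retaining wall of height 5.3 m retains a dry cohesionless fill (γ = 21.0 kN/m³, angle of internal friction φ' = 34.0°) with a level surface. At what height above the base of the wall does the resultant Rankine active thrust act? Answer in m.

1.77 m

K_a = 0.2827.
The pressure distribution is triangular, so the resultant acts at H/3 above the base = 5.3/3 = 1.767 m.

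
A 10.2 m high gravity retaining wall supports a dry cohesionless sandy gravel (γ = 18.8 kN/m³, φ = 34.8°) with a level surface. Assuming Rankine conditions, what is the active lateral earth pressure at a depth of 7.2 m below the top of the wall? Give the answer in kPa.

K_a = (1 − sin φ)/(1 + sin φ) = 0.2733.
σ_h = K_a γ z = 0.2733 × 18.8 × 7.2 = 36.99 kPa.

37.0 kPa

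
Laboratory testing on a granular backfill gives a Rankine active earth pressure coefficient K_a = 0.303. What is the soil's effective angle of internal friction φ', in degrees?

32.3°

K_a = tan²(45° − φ/2) ⇒ 45° − φ/2 = arctan(√0.303) = 28.83°.
φ = 2(45° − 28.83°) = 32.34°.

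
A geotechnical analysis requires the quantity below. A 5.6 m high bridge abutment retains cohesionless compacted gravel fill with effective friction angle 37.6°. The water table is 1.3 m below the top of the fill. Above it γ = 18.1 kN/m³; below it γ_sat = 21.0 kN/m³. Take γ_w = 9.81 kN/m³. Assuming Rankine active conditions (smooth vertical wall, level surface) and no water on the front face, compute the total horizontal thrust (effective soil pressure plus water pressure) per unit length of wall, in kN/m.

144 kN/m

K_a = tan²(45° − φ/2) = 0.2421.
γ' = 21.0 − 9.81 = 11.19 kN/m³. Depth below WT = 4.3 m.
σ'_h at WT = K_a γ d_w = 5.697 kPa; at base = 5.697 + K_a γ' × 4.3 = 17.35 kPa.
P₁ (0–1.3 m) = ½×5.697×1.3 = 3.703. P₂ (1.3–5.6 m) = ½(5.697+17.35)×4.3 = 49.55.
P_w = ½ γ_w h₂² = 0.5×9.81×4.3² = 90.69. Total = 3.703+49.55+90.69 = 143.9 kN/m.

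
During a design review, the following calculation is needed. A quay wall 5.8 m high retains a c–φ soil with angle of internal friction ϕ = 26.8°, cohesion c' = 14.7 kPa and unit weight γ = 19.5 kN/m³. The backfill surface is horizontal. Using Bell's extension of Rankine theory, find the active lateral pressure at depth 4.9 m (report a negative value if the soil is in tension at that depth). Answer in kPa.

18.1 kPa

K_a = (1 − sin φ)/(1 + sin φ) = 0.3785.
σ_a = K_a γ z − 2c√K_a = 0.3785×19.5×4.9 − 2×14.7×0.6152 = 18.08 kPa.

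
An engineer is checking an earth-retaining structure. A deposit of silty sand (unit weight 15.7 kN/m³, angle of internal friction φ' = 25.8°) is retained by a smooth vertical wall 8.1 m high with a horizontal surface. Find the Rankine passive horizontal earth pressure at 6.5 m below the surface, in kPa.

259 kPa

K_p = (1 + sin φ)/(1 − sin φ) = 2.541.
σ_h = K_p γ z = 2.541 × 15.7 × 6.5 = 259.3 kPa.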